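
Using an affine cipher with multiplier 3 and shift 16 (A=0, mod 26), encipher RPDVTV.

PJZBVB

R(17): 3·17+16=67≡15 → P
P(15): 3·15+16=61≡9 → J
D(3): 3·3+16=25 → Z
V(21): 3·21+16=79≡1 → B
T(19): 3·19+16=73≡21 → V
V(21): 3·21+16=79≡1 → B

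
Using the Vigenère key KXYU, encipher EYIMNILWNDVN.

OVGGXFJQXATH

Repeat the key across the message: KXYUKXYUKXYU
E(4)+K(10): 14 → O
Y(24)+X(23): 47≡21 → V
I(8)+Y(24): 32≡6 → G
M(12)+U(20): 32≡6 → G
N(13)+K(10): 23 → X
I(8)+X(23): 31≡5 → F
L(11)+Y(24): 35≡9 → J
W(22)+U(20): 42≡16 → Q
N(13)+K(10): 23 → X
D(3)+X(23): 26≡0 → A
V(21)+Y(24): 45≡19 → T
N(13)+U(20): 33≡7 → H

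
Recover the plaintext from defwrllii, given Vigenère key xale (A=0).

Repeat the key across the ciphertext: xalexalex
d(3)−x(23): -20≡6 → g
e(4)−a(0): 4 → e
f(5)−l(11): -6≡20 → u
w(22)−e(4): 18 → s
r(17)−x(23): -6≡20 → u
l(11)−a(0): 11 → l
l(11)−l(11): 0 → a
i(8)−e(4): 4 → e
i(8)−x(23): -15≡11 → l

geusulael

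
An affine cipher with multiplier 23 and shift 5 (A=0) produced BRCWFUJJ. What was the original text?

The inverse of 23 mod 26 is 17, since 23·17=391≡1. Apply D(y)=17·(y−5) mod 26:
B(1): 17·(1−5)=-68≡10 → K
R(17): 17·(17−5)=204≡22 → W
C(2): 17·(2−5)=-51≡1 → B
W(22): 17·(22−5)=289≡3 → D
F(5): 17·(5−5)=0 → A
U(20): 17·(20−5)=255≡21 → V
J(9): 17·(9−5)=68≡16 → Q
J(9): 17·(9−5)=68≡16 → Q

KWBDAVQQ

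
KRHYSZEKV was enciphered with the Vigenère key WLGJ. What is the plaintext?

Repeat the key across the ciphertext: WLGJWLGJW
K(10)−W(22): -12≡14 → O
R(17)−L(11): 6 → G
H(7)−G(6): 1 → B
Y(24)−J(9): 15 → P
S(18)−W(22): -4≡22 → W
Z(25)−L(11): 14 → O
E(4)−G(6): -2≡24 → Y
K(10)−J(9): 1 → B
V(21)−W(22): -1≡25 → Z

OGBPWOYBZ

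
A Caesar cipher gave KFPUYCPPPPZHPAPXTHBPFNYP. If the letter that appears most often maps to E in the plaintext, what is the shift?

11

The most frequent ciphertext letter is P (appears 9 times).
P is position 15; E is position 4.
Shift = 11.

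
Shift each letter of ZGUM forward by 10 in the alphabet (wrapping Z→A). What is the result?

Z(25): 25+10=35≡9 → J
G(6): 6+10=16 → Q
U(20): 20+10=30≡4 → E
M(12): 12+10=22 → W

JQEW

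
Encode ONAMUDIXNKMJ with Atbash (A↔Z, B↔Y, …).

O(14) → L(11)
N(13) → M(12)
A(0) → Z(25)
M(12) → N(13)
U(20) → F(5)
D(3) → W(22)
I(8) → R(17)
X(23) → C(2)
N(13) → M(12)
K(10) → P(15)
M(12) → N(13)
J(9) → Q(16)

LMZNFWRCMPNQ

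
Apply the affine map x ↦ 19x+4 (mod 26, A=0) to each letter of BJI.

XTA

B(1): 19·1+4=23 → X
J(9): 19·9+4=175≡19 → T
I(8): 19·8+4=156≡0 → A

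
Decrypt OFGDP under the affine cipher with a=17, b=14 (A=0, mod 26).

ABYHX

The inverse of 17 mod 26 is 23, since 17·23=391≡1. Apply D(y)=23·(y−14) mod 26:
O(14): 23·(14−14)=0 → A
F(5): 23·(5−14)=-207≡1 → B
G(6): 23·(6−14)=-184≡24 → Y
D(3): 23·(3−14)=-253≡7 → H
P(15): 23·(15−14)=23 → X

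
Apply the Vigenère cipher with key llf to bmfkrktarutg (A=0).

Repeat the key across the message: llfllfllfllf
b(1)+l(11): 12 → m
m(12)+l(11): 23 → x
f(5)+f(5): 10 → k
k(10)+l(11): 21 → v
r(17)+l(11): 28≡2 → c
k(10)+f(5): 15 → p
t(19)+l(11): 30≡4 → e
a(0)+l(11): 11 → l
r(17)+f(5): 22 → w
u(20)+l(11): 31≡5 → f
t(19)+l(11): 30≡4 → e
g(6)+f(5): 11 → l

mxkvcpelwfel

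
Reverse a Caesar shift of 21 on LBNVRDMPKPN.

QGSAWIRUPUS

L(11): 11−21=-10≡16 → Q
B(1): 1−21=-20≡6 → G
N(13): 13−21=-8≡18 → S
V(21): 21−21=0 → A
R(17): 17−21=-4≡22 → W
D(3): 3−21=-18≡8 → I
M(12): 12−21=-9≡17 → R
P(15): 15−21=-6≡20 → U
K(10): 10−21=-11≡15 → P
P(15): 15−21=-6≡20 → U
N(13): 13−21=-8≡18 → S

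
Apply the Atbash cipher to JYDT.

J(9) → Q(16)
Y(24) → B(1)
D(3) → W(22)
T(19) → G(6)

QBWG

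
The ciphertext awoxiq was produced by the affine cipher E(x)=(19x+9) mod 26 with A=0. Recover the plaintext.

The inverse of 19 mod 26 is 11, since 19·11=209≡1. Apply D(y)=11·(y−9) mod 26:
a(0): 11·(0−9)=-99≡5 → f
w(22): 11·(22−9)=143≡13 → n
o(14): 11·(14−9)=55≡3 → d
x(23): 11·(23−9)=154≡24 → y
i(8): 11·(8−9)=-11≡15 → p
q(16): 11·(16−9)=77≡25 → z

fndypz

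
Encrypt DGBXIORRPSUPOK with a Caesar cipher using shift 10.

D(3): 3+10=13 → N
G(6): 6+10=16 → Q
B(1): 1+10=11 → L
X(23): 23+10=33≡7 → H
I(8): 8+10=18 → S
O(14): 14+10=24 → Y
R(17): 17+10=27≡1 → B
R(17): 17+10=27≡1 → B
P(15): 15+10=25 → Z
S(18): 18+10=28≡2 → C
U(20): 20+10=30≡4 → E
P(15): 15+10=25 → Z
O(14): 14+10=24 → Y
K(10): 10+10=20 → U

NQLHSYBBZCEZYU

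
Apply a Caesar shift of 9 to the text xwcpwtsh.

gflyfcbq

x(23): 23+9=32≡6 → g
w(22): 22+9=31≡5 → f
c(2): 2+9=11 → l
p(15): 15+9=24 → y
w(22): 22+9=31≡5 → f
t(19): 19+9=28≡2 → c
s(18): 18+9=27≡1 → b
h(7): 7+9=16 → q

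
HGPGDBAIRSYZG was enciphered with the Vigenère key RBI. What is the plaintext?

QFHPCTJHJBXRP

Repeat the key across the ciphertext: RBIRBIRBIRBIR
H(7)−R(17): -10≡16 → Q
G(6)−B(1): 5 → F
P(15)−I(8): 7 → H
G(6)−R(17): -11≡15 → P
D(3)−B(1): 2 → C
B(1)−I(8): -7≡19 → T
A(0)−R(17): -17≡9 → J
I(8)−B(1): 7 → H
R(17)−I(8): 9 → J
S(18)−R(17): 1 → B
Y(24)−B(1): 23 → X
Z(25)−I(8): 17 → R
G(6)−R(17): -11≡15 → P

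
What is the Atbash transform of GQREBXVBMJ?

G(6) → T(19)
Q(16) → J(9)
R(17) → I(8)
E(4) → V(21)
B(1) → Y(24)
X(23) → C(2)
V(21) → E(4)
B(1) → Y(24)
M(12) → N(13)
J(9) → Q(16)

TJIVYCEYNQ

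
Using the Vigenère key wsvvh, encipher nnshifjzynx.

jfncpbbutut

Repeat the key across the message: wsvvhwsvvhw
n(13)+w(22): 35≡9 → j
n(13)+s(18): 31≡5 → f
s(18)+v(21): 39≡13 → n
h(7)+v(21): 28≡2 → c
i(8)+h(7): 15 → p
f(5)+w(22): 27≡1 → b
j(9)+s(18): 27≡1 → b
z(25)+v(21): 46≡20 → u
y(24)+v(21): 45≡19 → t
n(13)+h(7): 20 → u
x(23)+w(22): 45≡19 → t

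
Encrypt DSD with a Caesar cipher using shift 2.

FUF

D(3): 3+2=5 → F
S(18): 18+2=20 → U
D(3): 3+2=5 → F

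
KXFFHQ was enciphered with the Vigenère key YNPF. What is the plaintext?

MKQAJD

Repeat the key across the ciphertext: YNPFYN
K(10)−Y(24): -14≡12 → M
X(23)−N(13): 10 → K
F(5)−P(15): -10≡16 → Q
F(5)−F(5): 0 → A
H(7)−Y(24): -17≡9 → J
Q(16)−N(13): 3 → D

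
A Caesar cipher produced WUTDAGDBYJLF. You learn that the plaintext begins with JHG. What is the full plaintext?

JHGQNTQOLWYS

From the crib: W(22)−J(9)=13, so the shift is 13.
Subtract 13 from each ciphertext letter:
W(22): 22−13=9 → J
U(20): 20−13=7 → H
T(19): 19−13=6 → G
D(3): 3−13=-10≡16 → Q
A(0): 0−13=-13≡13 → N
G(6): 6−13=-7≡19 → T
D(3): 3−13=-10≡16 → Q
B(1): 1−13=-12≡14 → O
Y(24): 24−13=11 → L
J(9): 9−13=-4≡22 → W
L(11): 11−13=-2≡24 → Y
F(5): 5−13=-8≡18 → S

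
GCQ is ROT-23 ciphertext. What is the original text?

G(6): 6−23=-17≡9 → J
C(2): 2−23=-21≡5 → F
Q(16): 16−23=-7≡19 → T

JFT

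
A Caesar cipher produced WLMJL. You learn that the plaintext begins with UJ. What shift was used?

2

From the crib: W(22)−U(20)=2, so the shift is 2.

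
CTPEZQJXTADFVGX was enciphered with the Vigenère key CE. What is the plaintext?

APNAXMHTRWBBTCV

Repeat the key across the ciphertext: CECECECECECECEC
C(2)−C(2): 0 → A
T(19)−E(4): 15 → P
P(15)−C(2): 13 → N
E(4)−E(4): 0 → A
Z(25)−C(2): 23 → X
Q(16)−E(4): 12 → M
J(9)−C(2): 7 → H
X(23)−E(4): 19 → T
T(19)−C(2): 17 → R
A(0)−E(4): -4≡22 → W
D(3)−C(2): 1 → B
F(5)−E(4): 1 → B
V(21)−C(2): 19 → T
G(6)−E(4): 2 → C
X(23)−C(2): 21 → V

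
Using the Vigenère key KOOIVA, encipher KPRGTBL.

UDFOOBV

Repeat the key across the message: KOOIVAK
K(10)+K(10): 20 → U
P(15)+O(14): 29≡3 → D
R(17)+O(14): 31≡5 → F
G(6)+I(8): 14 → O
T(19)+V(21): 40≡14 → O
B(1)+A(0): 1 → B
L(11)+K(10): 21 → V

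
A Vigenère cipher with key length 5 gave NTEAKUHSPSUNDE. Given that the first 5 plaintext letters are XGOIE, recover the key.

Subtract each crib letter from the matching ciphertext letter (mod 26):
N(13)−X(23)=-10≡16 → Q
T(19)−G(6)=13 → N
E(4)−O(14)=-10≡16 → Q
A(0)−I(8)=-8≡18 → S
K(10)−E(4)=6 → G

QNQSG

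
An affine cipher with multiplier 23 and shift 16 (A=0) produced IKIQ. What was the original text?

UCUA

The inverse of 23 mod 26 is 17, since 23·17=391≡1. Apply D(y)=17·(y−16) mod 26:
I(8): 17·(8−16)=-136≡20 → U
K(10): 17·(10−16)=-102≡2 → C
I(8): 17·(8−16)=-136≡20 → U
Q(16): 17·(16−16)=0 → A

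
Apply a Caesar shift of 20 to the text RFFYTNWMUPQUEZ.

R(17): 17+20=37≡11 → L
F(5): 5+20=25 → Z
F(5): 5+20=25 → Z
Y(24): 24+20=44≡18 → S
T(19): 19+20=39≡13 → N
N(13): 13+20=33≡7 → H
W(22): 22+20=42≡16 → Q
M(12): 12+20=32≡6 → G
U(20): 20+20=40≡14 → O
P(15): 15+20=35≡9 → J
Q(16): 16+20=36≡10 → K
U(20): 20+20=40≡14 → O
E(4): 4+20=24 → Y
Z(25): 25+20=45≡19 → T

LZZSNHQGOJKOYT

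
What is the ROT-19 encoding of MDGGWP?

FWZZPI

M(12): 12+19=31≡5 → F
D(3): 3+19=22 → W
G(6): 6+19=25 → Z
G(6): 6+19=25 → Z
W(22): 22+19=41≡15 → P
P(15): 15+19=34≡8 → I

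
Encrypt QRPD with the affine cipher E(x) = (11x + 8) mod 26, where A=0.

CNRP

Q(16): 11·16+8=184≡2 → C
R(17): 11·17+8=195≡13 → N
P(15): 11·15+8=173≡17 → R
D(3): 11·3+8=41≡15 → P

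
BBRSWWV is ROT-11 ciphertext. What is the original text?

QQGHLLK

B(1): 1−11=-10≡16 → Q
B(1): 1−11=-10≡16 → Q
R(17): 17−11=6 → G
S(18): 18−11=7 → H
W(22): 22−11=11 → L
W(22): 22−11=11 → L
V(21): 21−11=10 → K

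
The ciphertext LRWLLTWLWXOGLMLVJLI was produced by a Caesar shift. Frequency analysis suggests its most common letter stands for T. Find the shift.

The most frequent ciphertext letter is L (appears 7 times).
L is position 11; T is position 19.
Shift = -8≡18.

18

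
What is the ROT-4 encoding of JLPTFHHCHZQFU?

J(9): 9+4=13 → N
L(11): 11+4=15 → P
P(15): 15+4=19 → T
T(19): 19+4=23 → X
F(5): 5+4=9 → J
H(7): 7+4=11 → L
H(7): 7+4=11 → L
C(2): 2+4=6 → G
H(7): 7+4=11 → L
Z(25): 25+4=29≡3 → D
Q(16): 16+4=20 → U
F(5): 5+4=9 → J
U(20): 20+4=24 → Y

NPTXJLLGLDUJY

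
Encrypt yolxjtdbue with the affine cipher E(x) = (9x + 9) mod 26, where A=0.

y(24): 9·24+9=225≡17 → r
o(14): 9·14+9=135≡5 → f
l(11): 9·11+9=108≡4 → e
x(23): 9·23+9=216≡8 → i
j(9): 9·9+9=90≡12 → m
t(19): 9·19+9=180≡24 → y
d(3): 9·3+9=36≡10 → k
b(1): 9·1+9=18 → s
u(20): 9·20+9=189≡7 → h
e(4): 9·4+9=45≡19 → t

rfeimyksht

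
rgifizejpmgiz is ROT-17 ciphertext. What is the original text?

aprorinsyvpri

r(17): 17−17=0 → a
g(6): 6−17=-11≡15 → p
i(8): 8−17=-9≡17 → r
f(5): 5−17=-12≡14 → o
i(8): 8−17=-9≡17 → r
z(25): 25−17=8 → i
e(4): 4−17=-13≡13 → n
j(9): 9−17=-8≡18 → s
p(15): 15−17=-2≡24 → y
m(12): 12−17=-5≡21 → v
g(6): 6−17=-11≡15 → p
i(8): 8−17=-9≡17 → r
z(25): 25−17=8 → i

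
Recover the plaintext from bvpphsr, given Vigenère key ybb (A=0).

duorgrt

Repeat the key across the ciphertext: ybbybby
b(1)−y(24): -23≡3 → d
v(21)−b(1): 20 → u
p(15)−b(1): 14 → o
p(15)−y(24): -9≡17 → r
h(7)−b(1): 6 → g
s(18)−b(1): 17 → r
r(17)−y(24): -7≡19 → t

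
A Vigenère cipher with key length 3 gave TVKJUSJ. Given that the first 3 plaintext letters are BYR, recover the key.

SXT

Subtract each crib letter from the matching ciphertext letter (mod 26):
T(19)−B(1)=18 → S
V(21)−Y(24)=-3≡23 → X
K(10)−R(17)=-7≡19 → T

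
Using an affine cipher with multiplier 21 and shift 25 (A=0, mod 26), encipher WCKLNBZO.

W(22): 21·22+25=487≡19 → T
C(2): 21·2+25=67≡15 → P
K(10): 21·10+25=235≡1 → B
L(11): 21·11+25=256≡22 → W
N(13): 21·13+25=298≡12 → M
B(1): 21·1+25=46≡20 → U
Z(25): 21·25+25=550≡4 → E
O(14): 21·14+25=319≡7 → H

TPBWMUEH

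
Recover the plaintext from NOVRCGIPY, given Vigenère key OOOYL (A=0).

ZAHTRSUBA

Repeat the key across the ciphertext: OOOYLOOOY
N(13)−O(14): -1≡25 → Z
O(14)−O(14): 0 → A
V(21)−O(14): 7 → H
R(17)−Y(24): -7≡19 → T
C(2)−L(11): -9≡17 → R
G(6)−O(14): -8≡18 → S
I(8)−O(14): -6≡20 → U
P(15)−O(14): 1 → B
Y(24)−Y(24): 0 → A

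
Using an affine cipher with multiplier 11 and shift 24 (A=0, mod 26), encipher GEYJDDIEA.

G(6): 11·6+24=90≡12 → M
E(4): 11·4+24=68≡16 → Q
Y(24): 11·24+24=288≡2 → C
J(9): 11·9+24=123≡19 → T
D(3): 11·3+24=57≡5 → F
D(3): 11·3+24=57≡5 → F
I(8): 11·8+24=112≡8 → I
E(4): 11·4+24=68≡16 → Q
A(0): 11·0+24=24 → Y

MQCTFFIQY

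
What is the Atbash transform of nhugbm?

msftyn

n(13) → m(12)
h(7) → s(18)
u(20) → f(5)
g(6) → t(19)
b(1) → y(24)
m(12) → n(13)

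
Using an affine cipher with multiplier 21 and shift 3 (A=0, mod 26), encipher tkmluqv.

mfvahbc

t(19): 21·19+3=402≡12 → m
k(10): 21·10+3=213≡5 → f
m(12): 21·12+3=255≡21 → v
l(11): 21·11+3=234≡0 → a
u(20): 21·20+3=423≡7 → h
q(16): 21·16+3=339≡1 → b
v(21): 21·21+3=444≡2 → c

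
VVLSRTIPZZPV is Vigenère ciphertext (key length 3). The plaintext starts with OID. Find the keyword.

HNI

Subtract each crib letter from the matching ciphertext letter (mod 26):
V(21)−O(14)=7 → H
V(21)−I(8)=13 → N
L(11)−D(3)=8 → I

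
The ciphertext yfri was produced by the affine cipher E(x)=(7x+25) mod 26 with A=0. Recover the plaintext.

lmkf

The inverse of 7 mod 26 is 15, since 7·15=105≡1. Apply D(y)=15·(y−25) mod 26:
y(24): 15·(24−25)=-15≡11 → l
f(5): 15·(5−25)=-300≡12 → m
r(17): 15·(17−25)=-120≡10 → k
i(8): 15·(8−25)=-255≡5 → f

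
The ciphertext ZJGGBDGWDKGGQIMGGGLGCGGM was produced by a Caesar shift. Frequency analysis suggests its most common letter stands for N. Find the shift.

19

The most frequent ciphertext letter is G (appears 11 times).
G is position 6; N is position 13.
Shift = -7≡19.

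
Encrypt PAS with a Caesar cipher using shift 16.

FQI

P(15): 15+16=31≡5 → F
A(0): 0+16=16 → Q
S(18): 18+16=34≡8 → I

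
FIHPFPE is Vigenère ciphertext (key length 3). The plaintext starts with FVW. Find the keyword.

ANL

Subtract each crib letter from the matching ciphertext letter (mod 26):
F(5)−F(5)=0 → A
I(8)−V(21)=-13≡13 → N
H(7)−W(22)=-15≡11 → L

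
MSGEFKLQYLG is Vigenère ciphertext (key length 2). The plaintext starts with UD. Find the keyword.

SP

Subtract each crib letter from the matching ciphertext letter (mod 26):
M(12)−U(20)=-8≡18 → S
S(18)−D(3)=15 → P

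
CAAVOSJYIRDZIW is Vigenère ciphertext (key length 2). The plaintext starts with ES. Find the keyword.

YI

Subtract each crib letter from the matching ciphertext letter (mod 26):
C(2)−E(4)=-2≡24 → Y
A(0)−S(18)=-18≡8 → I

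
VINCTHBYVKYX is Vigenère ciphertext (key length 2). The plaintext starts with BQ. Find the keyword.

US

Subtract each crib letter from the matching ciphertext letter (mod 26):
V(21)−B(1)=20 → U
I(8)−Q(16)=-8≡18 → S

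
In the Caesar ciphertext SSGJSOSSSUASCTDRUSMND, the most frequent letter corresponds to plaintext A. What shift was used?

18

The most frequent ciphertext letter is S (appears 8 times).
S is position 18; A is position 0.
Shift = 18.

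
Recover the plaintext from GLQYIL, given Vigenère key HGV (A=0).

ZFVRCQ

Repeat the key across the ciphertext: HGVHGV
G(6)−H(7): -1≡25 → Z
L(11)−G(6): 5 → F
Q(16)−V(21): -5≡21 → V
Y(24)−H(7): 17 → R
I(8)−G(6): 2 → C
L(11)−V(21): -10≡16 → Q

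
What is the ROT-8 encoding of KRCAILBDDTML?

SZKIQTJLLBUT

K(10): 10+8=18 → S
R(17): 17+8=25 → Z
C(2): 2+8=10 → K
A(0): 0+8=8 → I
I(8): 8+8=16 → Q
L(11): 11+8=19 → T
B(1): 1+8=9 → J
D(3): 3+8=11 → L
D(3): 3+8=11 → L
T(19): 19+8=27≡1 → B
M(12): 12+8=20 → U
L(11): 11+8=19 → T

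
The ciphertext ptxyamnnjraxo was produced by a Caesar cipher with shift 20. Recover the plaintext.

p(15): 15−20=-5≡21 → v
t(19): 19−20=-1≡25 → z
x(23): 23−20=3 → d
y(24): 24−20=4 → e
a(0): 0−20=-20≡6 → g
m(12): 12−20=-8≡18 → s
n(13): 13−20=-7≡19 → t
n(13): 13−20=-7≡19 → t
j(9): 9−20=-11≡15 → p
r(17): 17−20=-3≡23 → x
a(0): 0−20=-20≡6 → g
x(23): 23−20=3 → d
o(14): 14−20=-6≡20 → u

vzdegsttpxgdu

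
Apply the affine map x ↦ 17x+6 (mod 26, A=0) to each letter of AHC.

GVO

A(0): 17·0+6=6 → G
H(7): 17·7+6=125≡21 → V
C(2): 17·2+6=40≡14 → O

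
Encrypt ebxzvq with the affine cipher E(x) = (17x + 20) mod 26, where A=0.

e(4): 17·4+20=88≡10 → k
b(1): 17·1+20=37≡11 → l
x(23): 17·23+20=411≡21 → v
z(25): 17·25+20=445≡3 → d
v(21): 17·21+20=377≡13 → n
q(16): 17·16+20=292≡6 → g

klvdng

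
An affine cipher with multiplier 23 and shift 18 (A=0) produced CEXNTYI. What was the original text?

The inverse of 23 mod 26 is 17, since 23·17=391≡1. Apply D(y)=17·(y−18) mod 26:
C(2): 17·(2−18)=-272≡14 → O
E(4): 17·(4−18)=-238≡22 → W
X(23): 17·(23−18)=85≡7 → H
N(13): 17·(13−18)=-85≡19 → T
T(19): 17·(19−18)=17 → R
Y(24): 17·(24−18)=102≡24 → Y
I(8): 17·(8−18)=-170≡12 → M

OWHTRYM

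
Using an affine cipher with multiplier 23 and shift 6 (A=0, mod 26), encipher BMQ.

B(1): 23·1+6=29≡3 → D
M(12): 23·12+6=282≡22 → W
Q(16): 23·16+6=374≡10 → K

DWK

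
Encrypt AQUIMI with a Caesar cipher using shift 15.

PFJXBX

A(0): 0+15=15 → P
Q(16): 16+15=31≡5 → F
U(20): 20+15=35≡9 → J
I(8): 8+15=23 → X
M(12): 12+15=27≡1 → B
I(8): 8+15=23 → X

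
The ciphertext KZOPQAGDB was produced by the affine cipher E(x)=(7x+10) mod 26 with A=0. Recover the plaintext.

ARIXMGSZV

The inverse of 7 mod 26 is 15, since 7·15=105≡1. Apply D(y)=15·(y−10) mod 26:
K(10): 15·(10−10)=0 → A
Z(25): 15·(25−10)=225≡17 → R
O(14): 15·(14−10)=60≡8 → I
P(15): 15·(15−10)=75≡23 → X
Q(16): 15·(16−10)=90≡12 → M
A(0): 15·(0−10)=-150≡6 → G
G(6): 15·(6−10)=-60≡18 → S
D(3): 15·(3−10)=-105≡25 → Z
B(1): 15·(1−10)=-135≡21 → V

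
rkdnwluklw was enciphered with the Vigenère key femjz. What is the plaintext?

Repeat the key across the ciphertext: femjzfemjz
r(17)−f(5): 12 → m
k(10)−e(4): 6 → g
d(3)−m(12): -9≡17 → r
n(13)−j(9): 4 → e
w(22)−z(25): -3≡23 → x
l(11)−f(5): 6 → g
u(20)−e(4): 16 → q
k(10)−m(12): -2≡24 → y
l(11)−j(9): 2 → c
w(22)−z(25): -3≡23 → x

mgrexgqycx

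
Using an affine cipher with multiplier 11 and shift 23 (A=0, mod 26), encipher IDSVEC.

HENUPT

I(8): 11·8+23=111≡7 → H
D(3): 11·3+23=56≡4 → E
S(18): 11·18+23=221≡13 → N
V(21): 11·21+23=254≡20 → U
E(4): 11·4+23=67≡15 → P
C(2): 11·2+23=45≡19 → T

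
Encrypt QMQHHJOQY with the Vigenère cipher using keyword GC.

WOWJNLUSE

Repeat the key across the message: GCGCGCGCG
Q(16)+G(6): 22 → W
M(12)+C(2): 14 → O
Q(16)+G(6): 22 → W
H(7)+C(2): 9 → J
H(7)+G(6): 13 → N
J(9)+C(2): 11 → L
O(14)+G(6): 20 → U
Q(16)+C(2): 18 → S
Y(24)+G(6): 30≡4 → E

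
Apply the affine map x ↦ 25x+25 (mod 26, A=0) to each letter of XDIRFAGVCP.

CWRIUZTEXK

X(23): 25·23+25=600≡2 → C
D(3): 25·3+25=100≡22 → W
I(8): 25·8+25=225≡17 → R
R(17): 25·17+25=450≡8 → I
F(5): 25·5+25=150≡20 → U
A(0): 25·0+25=25 → Z
G(6): 25·6+25=175≡19 → T
V(21): 25·21+25=550≡4 → E
C(2): 25·2+25=75≡23 → X
P(15): 25·15+25=400≡10 → K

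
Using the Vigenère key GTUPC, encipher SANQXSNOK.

Repeat the key across the message: GTUPCGTUP
S(18)+G(6): 24 → Y
A(0)+T(19): 19 → T
N(13)+U(20): 33≡7 → H
Q(16)+P(15): 31≡5 → F
X(23)+C(2): 25 → Z
S(18)+G(6): 24 → Y
N(13)+T(19): 32≡6 → G
O(14)+U(20): 34≡8 → I
K(10)+P(15): 25 → Z

YTHFZYGIZ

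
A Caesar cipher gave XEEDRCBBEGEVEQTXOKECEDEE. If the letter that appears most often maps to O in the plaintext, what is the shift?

The most frequent ciphertext letter is E (appears 9 times).
E is position 4; O is position 14.
Shift = -10≡16.

16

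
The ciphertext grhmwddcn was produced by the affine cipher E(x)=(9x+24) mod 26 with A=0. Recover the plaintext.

yfbquppmt

The inverse of 9 mod 26 is 3, since 9·3=27≡1. Apply D(y)=3·(y−24) mod 26:
g(6): 3·(6−24)=-54≡24 → y
r(17): 3·(17−24)=-21≡5 → f
h(7): 3·(7−24)=-51≡1 → b
m(12): 3·(12−24)=-36≡16 → q
w(22): 3·(22−24)=-6≡20 → u
d(3): 3·(3−24)=-63≡15 → p
d(3): 3·(3−24)=-63≡15 → p
c(2): 3·(2−24)=-66≡12 → m
n(13): 3·(13−24)=-33≡19 → t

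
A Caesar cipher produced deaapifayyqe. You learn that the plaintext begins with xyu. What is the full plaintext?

From the crib: d(3)−x(23)=-20≡6, so the shift is 6.
Subtract 6 from each ciphertext letter:
d(3): 3−6=-3≡23 → x
e(4): 4−6=-2≡24 → y
a(0): 0−6=-6≡20 → u
a(0): 0−6=-6≡20 → u
p(15): 15−6=9 → j
i(8): 8−6=2 → c
f(5): 5−6=-1≡25 → z
a(0): 0−6=-6≡20 → u
y(24): 24−6=18 → s
y(24): 24−6=18 → s
q(16): 16−6=10 → k
e(4): 4−6=-2≡24 → y

xyuujczussky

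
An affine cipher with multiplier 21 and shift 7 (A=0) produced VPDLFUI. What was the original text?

SOGUQNF

The inverse of 21 mod 26 is 5, since 21·5=105≡1. Apply D(y)=5·(y−7) mod 26:
V(21): 5·(21−7)=70≡18 → S
P(15): 5·(15−7)=40≡14 → O
D(3): 5·(3−7)=-20≡6 → G
L(11): 5·(11−7)=20 → U
F(5): 5·(5−7)=-10≡16 → Q
U(20): 5·(20−7)=65≡13 → N
I(8): 5·(8−7)=5 → F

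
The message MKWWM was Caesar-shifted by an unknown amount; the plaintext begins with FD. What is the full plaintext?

From the crib: M(12)−F(5)=7, so the shift is 7.
Subtract 7 from each ciphertext letter:
M(12): 12−7=5 → F
K(10): 10−7=3 → D
W(22): 22−7=15 → P
W(22): 22−7=15 → P
M(12): 12−7=5 → F

FDPPF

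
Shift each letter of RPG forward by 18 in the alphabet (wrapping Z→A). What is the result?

R(17): 17+18=35≡9 → J
P(15): 15+18=33≡7 → H
G(6): 6+18=24 → Y

JHY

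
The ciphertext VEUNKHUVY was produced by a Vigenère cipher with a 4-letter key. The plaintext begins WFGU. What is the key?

Subtract each crib letter from the matching ciphertext letter (mod 26):
V(21)−W(22)=-1≡25 → Z
E(4)−F(5)=-1≡25 → Z
U(20)−G(6)=14 → O
N(13)−U(20)=-7≡19 → T

ZZOT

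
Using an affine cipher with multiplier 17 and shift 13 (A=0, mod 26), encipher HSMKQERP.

H(7): 17·7+13=132≡2 → C
S(18): 17·18+13=319≡7 → H
M(12): 17·12+13=217≡9 → J
K(10): 17·10+13=183≡1 → B
Q(16): 17·16+13=285≡25 → Z
E(4): 17·4+13=81≡3 → D
R(17): 17·17+13=302≡16 → Q
P(15): 17·15+13=268≡8 → I

CHJBZDQI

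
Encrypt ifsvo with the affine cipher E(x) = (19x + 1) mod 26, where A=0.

xsfkh

i(8): 19·8+1=153≡23 → x
f(5): 19·5+1=96≡18 → s
s(18): 19·18+1=343≡5 → f
v(21): 19·21+1=400≡10 → k
o(14): 19·14+1=267≡7 → h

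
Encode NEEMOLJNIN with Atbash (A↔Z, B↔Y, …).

MVVNLOQMRM

N(13) → M(12)
E(4) → V(21)
E(4) → V(21)
M(12) → N(13)
O(14) → L(11)
L(11) → O(14)
J(9) → Q(16)
N(13) → M(12)
I(8) → R(17)
N(13) → M(12)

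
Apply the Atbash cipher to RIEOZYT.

IRVLABG

R(17) → I(8)
I(8) → R(17)
E(4) → V(21)
O(14) → L(11)
Z(25) → A(0)
Y(24) → B(1)
T(19) → G(6)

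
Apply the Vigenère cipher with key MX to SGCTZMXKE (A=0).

Repeat the key across the message: MXMXMXMXM
S(18)+M(12): 30≡4 → E
G(6)+X(23): 29≡3 → D
C(2)+M(12): 14 → O
T(19)+X(23): 42≡16 → Q
Z(25)+M(12): 37≡11 → L
M(12)+X(23): 35≡9 → J
X(23)+M(12): 35≡9 → J
K(10)+X(23): 33≡7 → H
E(4)+M(12): 16 → Q

EDOQLJJHQ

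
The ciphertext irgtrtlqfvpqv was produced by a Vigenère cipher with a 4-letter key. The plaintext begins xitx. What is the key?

Subtract each crib letter from the matching ciphertext letter (mod 26):
i(8)−x(23)=-15≡11 → l
r(17)−i(8)=9 → j
g(6)−t(19)=-13≡13 → n
t(19)−x(23)=-4≡22 → w

ljnw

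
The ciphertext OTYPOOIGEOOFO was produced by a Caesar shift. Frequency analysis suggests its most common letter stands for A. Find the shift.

14

The most frequent ciphertext letter is O (appears 6 times).
O is position 14; A is position 0.
Shift = 14.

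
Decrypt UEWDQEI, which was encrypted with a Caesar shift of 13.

U(20): 20−13=7 → H
E(4): 4−13=-9≡17 → R
W(22): 22−13=9 → J
D(3): 3−13=-10≡16 → Q
Q(16): 16−13=3 → D
E(4): 4−13=-9≡17 → R
I(8): 8−13=-5≡21 → V

HRJQDRV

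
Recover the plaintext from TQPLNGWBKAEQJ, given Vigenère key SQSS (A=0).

Repeat the key across the ciphertext: SQSSSQSSSQSSS
T(19)−S(18): 1 → B
Q(16)−Q(16): 0 → A
P(15)−S(18): -3≡23 → X
L(11)−S(18): -7≡19 → T
N(13)−S(18): -5≡21 → V
G(6)−Q(16): -10≡16 → Q
W(22)−S(18): 4 → E
B(1)−S(18): -17≡9 → J
K(10)−S(18): -8≡18 → S
A(0)−Q(16): -16≡10 → K
E(4)−S(18): -14≡12 → M
Q(16)−S(18): -2≡24 → Y
J(9)−S(18): -9≡17 → R

BAXTVQEJSKMYR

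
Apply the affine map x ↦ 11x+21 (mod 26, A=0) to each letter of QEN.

Q(16): 11·16+21=197≡15 → P
E(4): 11·4+21=65≡13 → N
N(13): 11·13+21=164≡8 → I

PNI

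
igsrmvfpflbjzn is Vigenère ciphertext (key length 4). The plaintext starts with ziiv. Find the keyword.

jykw

Subtract each crib letter from the matching ciphertext letter (mod 26):
i(8)−z(25)=-17≡9 → j
g(6)−i(8)=-2≡24 → y
s(18)−i(8)=10 → k
r(17)−v(21)=-4≡22 → w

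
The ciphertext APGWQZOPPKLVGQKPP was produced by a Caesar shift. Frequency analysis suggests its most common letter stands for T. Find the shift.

The most frequent ciphertext letter is P (appears 5 times).
P is position 15; T is position 19.
Shift = -4≡22.

22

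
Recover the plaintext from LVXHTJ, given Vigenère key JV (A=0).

CAOMKO

Repeat the key across the ciphertext: JVJVJV
L(11)−J(9): 2 → C
V(21)−V(21): 0 → A
X(23)−J(9): 14 → O
H(7)−V(21): -14≡12 → M
T(19)−J(9): 10 → K
J(9)−V(21): -12≡14 → O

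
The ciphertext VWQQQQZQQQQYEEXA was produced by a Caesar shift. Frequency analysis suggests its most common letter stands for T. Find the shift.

The most frequent ciphertext letter is Q (appears 8 times).
Q is position 16; T is position 19.
Shift = -3≡23.

23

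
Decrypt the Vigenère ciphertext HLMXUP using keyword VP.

MWRIZA

Repeat the key across the ciphertext: VPVPVP
H(7)−V(21): -14≡12 → M
L(11)−P(15): -4≡22 → W
M(12)−V(21): -9≡17 → R
X(23)−P(15): 8 → I
U(20)−V(21): -1≡25 → Z
P(15)−P(15): 0 → A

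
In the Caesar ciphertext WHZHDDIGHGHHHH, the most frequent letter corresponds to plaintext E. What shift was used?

3

The most frequent ciphertext letter is H (appears 7 times).
H is position 7; E is position 4.
Shift = 3.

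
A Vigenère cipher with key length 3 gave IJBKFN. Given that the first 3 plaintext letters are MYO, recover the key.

Subtract each crib letter from the matching ciphertext letter (mod 26):
I(8)−M(12)=-4≡22 → W
J(9)−Y(24)=-15≡11 → L
B(1)−O(14)=-13≡13 → N

WLN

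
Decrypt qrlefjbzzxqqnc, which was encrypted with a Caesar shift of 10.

ghbuvzrppnggds

q(16): 16−10=6 → g
r(17): 17−10=7 → h
l(11): 11−10=1 → b
e(4): 4−10=-6≡20 → u
f(5): 5−10=-5≡21 → v
j(9): 9−10=-1≡25 → z
b(1): 1−10=-9≡17 → r
z(25): 25−10=15 → p
z(25): 25−10=15 → p
x(23): 23−10=13 → n
q(16): 16−10=6 → g
q(16): 16−10=6 → g
n(13): 13−10=3 → d
c(2): 2−10=-8≡18 → s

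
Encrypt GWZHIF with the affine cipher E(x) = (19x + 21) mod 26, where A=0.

FXCYRM

G(6): 19·6+21=135≡5 → F
W(22): 19·22+21=439≡23 → X
Z(25): 19·25+21=496≡2 → C
H(7): 19·7+21=154≡24 → Y
I(8): 19·8+21=173≡17 → R
F(5): 19·5+21=116≡12 → M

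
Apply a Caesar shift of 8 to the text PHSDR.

XPALZ

P(15): 15+8=23 → X
H(7): 7+8=15 → P
S(18): 18+8=26≡0 → A
D(3): 3+8=11 → L
R(17): 17+8=25 → Z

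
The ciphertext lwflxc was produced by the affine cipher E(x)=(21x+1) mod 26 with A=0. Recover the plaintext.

ybuygf

The inverse of 21 mod 26 is 5, since 21·5=105≡1. Apply D(y)=5·(y−1) mod 26:
l(11): 5·(11−1)=50≡24 → y
w(22): 5·(22−1)=105≡1 → b
f(5): 5·(5−1)=20 → u
l(11): 5·(11−1)=50≡24 → y
x(23): 5·(23−1)=110≡6 → g
c(2): 5·(2−1)=5 → f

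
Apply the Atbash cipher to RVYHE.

R(17) → I(8)
V(21) → E(4)
Y(24) → B(1)
H(7) → S(18)
E(4) → V(21)

IEBSV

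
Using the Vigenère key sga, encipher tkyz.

lqyr

Repeat the key across the message: sgas
t(19)+s(18): 37≡11 → l
k(10)+g(6): 16 → q
y(24)+a(0): 24 → y
z(25)+s(18): 43≡17 → r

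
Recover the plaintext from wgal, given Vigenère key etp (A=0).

snlh

Repeat the key across the ciphertext: etpe
w(22)−e(4): 18 → s
g(6)−t(19): -13≡13 → n
a(0)−p(15): -15≡11 → l
l(11)−e(4): 7 → h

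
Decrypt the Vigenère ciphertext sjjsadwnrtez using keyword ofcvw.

Repeat the key across the ciphertext: ofcvwofcvwof
s(18)−o(14): 4 → e
j(9)−f(5): 4 → e
j(9)−c(2): 7 → h
s(18)−v(21): -3≡23 → x
a(0)−w(22): -22≡4 → e
d(3)−o(14): -11≡15 → p
w(22)−f(5): 17 → r
n(13)−c(2): 11 → l
r(17)−v(21): -4≡22 → w
t(19)−w(22): -3≡23 → x
e(4)−o(14): -10≡16 → q
z(25)−f(5): 20 → u

eehxeprlwxqu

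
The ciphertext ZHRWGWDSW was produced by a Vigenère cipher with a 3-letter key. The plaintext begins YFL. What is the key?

BCG

Subtract each crib letter from the matching ciphertext letter (mod 26):
Z(25)−Y(24)=1 → B
H(7)−F(5)=2 → C
R(17)−L(11)=6 → G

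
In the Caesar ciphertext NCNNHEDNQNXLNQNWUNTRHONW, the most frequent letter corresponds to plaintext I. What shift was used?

5

The most frequent ciphertext letter is N (appears 9 times).
N is position 13; I is position 8.
Shift = 5.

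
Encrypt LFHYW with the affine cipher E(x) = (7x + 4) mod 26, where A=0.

DNBQC

L(11): 7·11+4=81≡3 → D
F(5): 7·5+4=39≡13 → N
H(7): 7·7+4=53≡1 → B
Y(24): 7·24+4=172≡16 → Q
W(22): 7·22+4=158≡2 → C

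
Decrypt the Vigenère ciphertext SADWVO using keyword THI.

ZTVDOG

Repeat the key across the ciphertext: THITHI
S(18)−T(19): -1≡25 → Z
A(0)−H(7): -7≡19 → T
D(3)−I(8): -5≡21 → V
W(22)−T(19): 3 → D
V(21)−H(7): 14 → O
O(14)−I(8): 6 → G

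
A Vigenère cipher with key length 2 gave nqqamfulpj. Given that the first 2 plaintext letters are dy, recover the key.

ks

Subtract each crib letter from the matching ciphertext letter (mod 26):
n(13)−d(3)=10 → k
q(16)−y(24)=-8≡18 → s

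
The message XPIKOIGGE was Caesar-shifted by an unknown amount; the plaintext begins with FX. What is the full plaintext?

From the crib: X(23)−F(5)=18, so the shift is 18.
Subtract 18 from each ciphertext letter:
X(23): 23−18=5 → F
P(15): 15−18=-3≡23 → X
I(8): 8−18=-10≡16 → Q
K(10): 10−18=-8≡18 → S
O(14): 14−18=-4≡22 → W
I(8): 8−18=-10≡16 → Q
G(6): 6−18=-12≡14 → O
G(6): 6−18=-12≡14 → O
E(4): 4−18=-14≡12 → M

FXQSWQOOM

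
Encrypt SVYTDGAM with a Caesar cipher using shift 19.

S(18): 18+19=37≡11 → L
V(21): 21+19=40≡14 → O
Y(24): 24+19=43≡17 → R
T(19): 19+19=38≡12 → M
D(3): 3+19=22 → W
G(6): 6+19=25 → Z
A(0): 0+19=19 → T
M(12): 12+19=31≡5 → F

LORMWZTF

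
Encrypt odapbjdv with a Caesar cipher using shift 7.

vkhwiqkc

o(14): 14+7=21 → v
d(3): 3+7=10 → k
a(0): 0+7=7 → h
p(15): 15+7=22 → w
b(1): 1+7=8 → i
j(9): 9+7=16 → q
d(3): 3+7=10 → k
v(21): 21+7=28≡2 → c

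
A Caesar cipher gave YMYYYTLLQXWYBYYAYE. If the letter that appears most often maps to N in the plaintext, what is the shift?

The most frequent ciphertext letter is Y (appears 8 times).
Y is position 24; N is position 13.
Shift = 11.

11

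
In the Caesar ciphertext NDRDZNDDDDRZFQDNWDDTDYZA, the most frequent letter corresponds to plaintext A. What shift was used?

3

The most frequent ciphertext letter is D (appears 10 times).
D is position 3; A is position 0.
Shift = 3.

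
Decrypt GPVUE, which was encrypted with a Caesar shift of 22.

KTZYI

G(6): 6−22=-16≡10 → K
P(15): 15−22=-7≡19 → T
V(21): 21−22=-1≡25 → Z
U(20): 20−22=-2≡24 → Y
E(4): 4−22=-18≡8 → I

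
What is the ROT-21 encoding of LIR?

L(11): 11+21=32≡6 → G
I(8): 8+21=29≡3 → D
R(17): 17+21=38≡12 → M

GDM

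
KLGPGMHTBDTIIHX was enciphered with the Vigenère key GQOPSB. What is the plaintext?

EVSAOLBDNOBHCRJ

Repeat the key across the ciphertext: GQOPSBGQOPSBGQO
K(10)−G(6): 4 → E
L(11)−Q(16): -5≡21 → V
G(6)−O(14): -8≡18 → S
P(15)−P(15): 0 → A
G(6)−S(18): -12≡14 → O
M(12)−B(1): 11 → L
H(7)−G(6): 1 → B
T(19)−Q(16): 3 → D
B(1)−O(14): -13≡13 → N
D(3)−P(15): -12≡14 → O
T(19)−S(18): 1 → B
I(8)−B(1): 7 → H
I(8)−G(6): 2 → C
H(7)−Q(16): -9≡17 → R
X(23)−O(14): 9 → J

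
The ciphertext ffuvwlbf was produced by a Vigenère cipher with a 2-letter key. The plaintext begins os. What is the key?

rn

Subtract each crib letter from the matching ciphertext letter (mod 26):
f(5)−o(14)=-9≡17 → r
f(5)−s(18)=-13≡13 → n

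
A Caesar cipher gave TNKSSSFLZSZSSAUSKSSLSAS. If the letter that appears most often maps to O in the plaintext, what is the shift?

The most frequent ciphertext letter is S (appears 11 times).
S is position 18; O is position 14.
Shift = 4.

4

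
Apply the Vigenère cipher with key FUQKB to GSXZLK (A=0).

Repeat the key across the message: FUQKBF
G(6)+F(5): 11 → L
S(18)+U(20): 38≡12 → M
X(23)+Q(16): 39≡13 → N
Z(25)+K(10): 35≡9 → J
L(11)+B(1): 12 → M
K(10)+F(5): 15 → P

LMNJMP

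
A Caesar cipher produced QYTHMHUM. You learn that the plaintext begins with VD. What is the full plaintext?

VDYMRMZR

From the crib: Q(16)−V(21)=-5≡21, so the shift is 21.
Subtract 21 from each ciphertext letter:
Q(16): 16−21=-5≡21 → V
Y(24): 24−21=3 → D
T(19): 19−21=-2≡24 → Y
H(7): 7−21=-14≡12 → M
M(12): 12−21=-9≡17 → R
H(7): 7−21=-14≡12 → M
U(20): 20−21=-1≡25 → Z
M(12): 12−21=-9≡17 → R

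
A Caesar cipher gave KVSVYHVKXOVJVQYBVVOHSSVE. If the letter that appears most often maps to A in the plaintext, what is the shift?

21

The most frequent ciphertext letter is V (appears 8 times).
V is position 21; A is position 0.
Shift = 21.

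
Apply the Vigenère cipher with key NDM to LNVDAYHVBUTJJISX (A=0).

Repeat the key across the message: NDMNDMNDMNDMNDMN
L(11)+N(13): 24 → Y
N(13)+D(3): 16 → Q
V(21)+M(12): 33≡7 → H
D(3)+N(13): 16 → Q
A(0)+D(3): 3 → D
Y(24)+M(12): 36≡10 → K
H(7)+N(13): 20 → U
V(21)+D(3): 24 → Y
B(1)+M(12): 13 → N
U(20)+N(13): 33≡7 → H
T(19)+D(3): 22 → W
J(9)+M(12): 21 → V
J(9)+N(13): 22 → W
I(8)+D(3): 11 → L
S(18)+M(12): 30≡4 → E
X(23)+N(13): 36≡10 → K

YQHQDKUYNHWVWLEK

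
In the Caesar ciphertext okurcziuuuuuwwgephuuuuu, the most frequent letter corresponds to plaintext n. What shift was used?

7

The most frequent ciphertext letter is u (appears 11 times).
u is position 20; n is position 13.
Shift = 7.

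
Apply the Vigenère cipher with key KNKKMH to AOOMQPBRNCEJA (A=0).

Repeat the key across the message: KNKKMHKNKKMHK
A(0)+K(10): 10 → K
O(14)+N(13): 27≡1 → B
O(14)+K(10): 24 → Y
M(12)+K(10): 22 → W
Q(16)+M(12): 28≡2 → C
P(15)+H(7): 22 → W
B(1)+K(10): 11 → L
R(17)+N(13): 30≡4 → E
N(13)+K(10): 23 → X
C(2)+K(10): 12 → M
E(4)+M(12): 16 → Q
J(9)+H(7): 16 → Q
A(0)+K(10): 10 → K

KBYWCWLEXMQQK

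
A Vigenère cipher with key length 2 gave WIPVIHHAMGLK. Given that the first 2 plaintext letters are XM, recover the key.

Subtract each crib letter from the matching ciphertext letter (mod 26):
W(22)−X(23)=-1≡25 → Z
I(8)−M(12)=-4≡22 → W

ZW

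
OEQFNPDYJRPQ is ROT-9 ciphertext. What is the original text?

O(14): 14−9=5 → F
E(4): 4−9=-5≡21 → V
Q(16): 16−9=7 → H
F(5): 5−9=-4≡22 → W
N(13): 13−9=4 → E
P(15): 15−9=6 → G
D(3): 3−9=-6≡20 → U
Y(24): 24−9=15 → P
J(9): 9−9=0 → A
R(17): 17−9=8 → I
P(15): 15−9=6 → G
Q(16): 16−9=7 → H

FVHWEGUPAIGH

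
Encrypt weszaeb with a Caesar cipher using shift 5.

w(22): 22+5=27≡1 → b
e(4): 4+5=9 → j
s(18): 18+5=23 → x
z(25): 25+5=30≡4 → e
a(0): 0+5=5 → f
e(4): 4+5=9 → j
b(1): 1+5=6 → g

bjxefjg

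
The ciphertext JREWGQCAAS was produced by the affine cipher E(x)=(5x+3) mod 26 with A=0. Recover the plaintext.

WIVJLNFPPD

The inverse of 5 mod 26 is 21, since 5·21=105≡1. Apply D(y)=21·(y−3) mod 26:
J(9): 21·(9−3)=126≡22 → W
R(17): 21·(17−3)=294≡8 → I
E(4): 21·(4−3)=21 → V
W(22): 21·(22−3)=399≡9 → J
G(6): 21·(6−3)=63≡11 → L
Q(16): 21·(16−3)=273≡13 → N
C(2): 21·(2−3)=-21≡5 → F
A(0): 21·(0−3)=-63≡15 → P
A(0): 21·(0−3)=-63≡15 → P
S(18): 21·(18−3)=315≡3 → D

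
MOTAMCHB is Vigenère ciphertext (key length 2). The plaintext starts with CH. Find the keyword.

KH

Subtract each crib letter from the matching ciphertext letter (mod 26):
M(12)−C(2)=10 → K
O(14)−H(7)=7 → H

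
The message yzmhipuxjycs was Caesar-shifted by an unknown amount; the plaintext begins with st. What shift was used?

6

From the crib: y(24)−s(18)=6, so the shift is 6.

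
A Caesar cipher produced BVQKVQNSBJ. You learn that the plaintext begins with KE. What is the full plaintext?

KEZTEZWBKS

From the crib: B(1)−K(10)=-9≡17, so the shift is 17.
Subtract 17 from each ciphertext letter:
B(1): 1−17=-16≡10 → K
V(21): 21−17=4 → E
Q(16): 16−17=-1≡25 → Z
K(10): 10−17=-7≡19 → T
V(21): 21−17=4 → E
Q(16): 16−17=-1≡25 → Z
N(13): 13−17=-4≡22 → W
S(18): 18−17=1 → B
B(1): 1−17=-16≡10 → K
J(9): 9−17=-8≡18 → S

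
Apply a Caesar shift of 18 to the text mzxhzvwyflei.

erpzrnoqxdwa

m(12): 12+18=30≡4 → e
z(25): 25+18=43≡17 → r
x(23): 23+18=41≡15 → p
h(7): 7+18=25 → z
z(25): 25+18=43≡17 → r
v(21): 21+18=39≡13 → n
w(22): 22+18=40≡14 → o
y(24): 24+18=42≡16 → q
f(5): 5+18=23 → x
l(11): 11+18=29≡3 → d
e(4): 4+18=22 → w
i(8): 8+18=26≡0 → a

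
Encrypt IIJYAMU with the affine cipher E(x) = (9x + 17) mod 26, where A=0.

LLUZRVP

I(8): 9·8+17=89≡11 → L
I(8): 9·8+17=89≡11 → L
J(9): 9·9+17=98≡20 → U
Y(24): 9·24+17=233≡25 → Z
A(0): 9·0+17=17 → R
M(12): 9·12+17=125≡21 → V
U(20): 9·20+17=197≡15 → P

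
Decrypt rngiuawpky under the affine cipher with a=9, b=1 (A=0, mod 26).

wkpvfxlqbr

The inverse of 9 mod 26 is 3, since 9·3=27≡1. Apply D(y)=3·(y−1) mod 26:
r(17): 3·(17−1)=48≡22 → w
n(13): 3·(13−1)=36≡10 → k
g(6): 3·(6−1)=15 → p
i(8): 3·(8−1)=21 → v
u(20): 3·(20−1)=57≡5 → f
a(0): 3·(0−1)=-3≡23 → x
w(22): 3·(22−1)=63≡11 → l
p(15): 3·(15−1)=42≡16 → q
k(10): 3·(10−1)=27≡1 → b
y(24): 3·(24−1)=69≡17 → r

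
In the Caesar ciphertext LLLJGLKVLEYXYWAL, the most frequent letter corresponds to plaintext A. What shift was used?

11

The most frequent ciphertext letter is L (appears 6 times).
L is position 11; A is position 0.
Shift = 11.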